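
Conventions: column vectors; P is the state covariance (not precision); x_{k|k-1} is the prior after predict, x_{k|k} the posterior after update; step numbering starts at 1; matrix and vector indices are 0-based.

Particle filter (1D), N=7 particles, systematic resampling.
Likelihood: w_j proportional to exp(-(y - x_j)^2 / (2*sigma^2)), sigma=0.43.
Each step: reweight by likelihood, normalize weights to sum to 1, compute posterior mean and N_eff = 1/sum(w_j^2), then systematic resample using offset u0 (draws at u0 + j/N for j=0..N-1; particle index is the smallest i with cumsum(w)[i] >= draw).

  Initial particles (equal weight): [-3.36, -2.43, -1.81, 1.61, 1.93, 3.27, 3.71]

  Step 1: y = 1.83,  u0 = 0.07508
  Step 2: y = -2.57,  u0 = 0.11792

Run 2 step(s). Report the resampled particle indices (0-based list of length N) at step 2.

resampled_idx = [0, 0, 1, 1, 2, 2, 2]

step 1: w=[0.0000, 0.0000, 0.0000, 0.4731, 0.5249, 0.0020, 0.0000]  mean=1.7813  Neff=2.0027  idx=[3, 3, 3, 4, 4, 4, 4]
step 2: w=[0.3331, 0.3331, 0.3331, 0.0002, 0.0002, 0.0002, 0.0002]  mean=1.6102  Neff=3.0044  idx=[0, 0, 1, 1, 2, 2, 2]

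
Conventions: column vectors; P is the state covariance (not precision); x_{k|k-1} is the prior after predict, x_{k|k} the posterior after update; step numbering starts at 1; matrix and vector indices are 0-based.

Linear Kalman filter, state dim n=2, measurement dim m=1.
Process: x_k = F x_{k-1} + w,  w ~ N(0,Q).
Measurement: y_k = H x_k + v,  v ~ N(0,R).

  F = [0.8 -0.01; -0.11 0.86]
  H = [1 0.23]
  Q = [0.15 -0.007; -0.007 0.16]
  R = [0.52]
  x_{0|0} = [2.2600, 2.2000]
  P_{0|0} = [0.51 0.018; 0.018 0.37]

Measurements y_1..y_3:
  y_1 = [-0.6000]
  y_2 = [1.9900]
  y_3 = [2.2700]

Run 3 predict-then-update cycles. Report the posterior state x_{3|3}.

x_post = [1.1309, 1.0558]

step 1: x^-=[1.7860, 1.6434]  P^-=[0.4761 -0.0427; -0.0427 0.4364]  S=[0.9996]  K=[0.4665; 0.0577]  nu=[-2.7640]  x^+=[0.4966, 1.4838]  P^+=[0.2586 -0.0696; -0.0696 0.4331]
step 2: x^-=[0.3824, 1.2215]  P^-=[0.3167 -0.0814; -0.0814 0.4966]  S=[0.8255]  K=[0.3609; 0.0397]  nu=[1.3267]  x^+=[0.8612, 1.2741]  P^+=[0.2091 -0.0933; -0.0933 0.4953]
step 3: x^-=[0.6762, 1.0010]  P^-=[0.2854 -0.0939; -0.0939 0.5465]  S=[0.7911]  K=[0.3334; 0.0402]  nu=[1.3635]  x^+=[1.1309, 1.0558]  P^+=[0.1974 -0.1045; -0.1045 0.5452]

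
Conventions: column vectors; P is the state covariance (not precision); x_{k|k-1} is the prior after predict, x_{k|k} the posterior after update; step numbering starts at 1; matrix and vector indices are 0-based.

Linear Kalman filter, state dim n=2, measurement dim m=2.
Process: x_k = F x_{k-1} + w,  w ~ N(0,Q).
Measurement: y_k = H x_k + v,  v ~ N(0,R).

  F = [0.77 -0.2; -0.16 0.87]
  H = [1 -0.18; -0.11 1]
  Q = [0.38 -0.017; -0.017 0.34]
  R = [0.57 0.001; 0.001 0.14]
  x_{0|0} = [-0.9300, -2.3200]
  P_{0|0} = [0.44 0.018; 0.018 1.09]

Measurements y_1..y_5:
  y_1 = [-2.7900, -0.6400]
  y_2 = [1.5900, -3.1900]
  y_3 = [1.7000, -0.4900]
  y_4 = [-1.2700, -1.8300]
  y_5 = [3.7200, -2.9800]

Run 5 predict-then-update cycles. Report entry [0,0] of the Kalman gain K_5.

step 1: x^-=[-0.2521, -1.8696]  P^-=[0.6789 -0.2482; -0.2482 1.1713]  S=[1.3762 -0.5377; -0.5377 1.3741]  K=[0.5123 -0.0346; 0.0085 0.8756]  nu=[-2.8744, 1.2019]  x^+=[-1.7662, -0.8417]  P^+=[0.2971 0.0284; 0.0284 0.1257]
step 2: x^-=[-1.1916, -0.4497]  P^-=[0.5524 -0.0556; -0.0556 0.4349]  S=[1.1565 -0.1947; -0.1947 0.5938]  K=[0.4798 -0.0386; 0.0098 0.7459]  nu=[2.7007, -2.8714]  x^+=[0.2150, -2.5649]  P^+=[0.2781 0.0257; 0.0257 0.1073]
step 3: x^-=[0.6785, -2.2658]  P^-=[0.5413 -0.0519; -0.0519 0.4212]  S=[1.1436 -0.1873; -0.1873 0.5791]  K=[0.4751 -0.0388; 0.0095 0.7402]  nu=[0.6136, 1.8505]  x^+=[0.8983, -0.8903]  P^+=[0.2753 0.0253; 0.0253 0.1064]
step 4: x^-=[0.8697, -0.9183]  P^-=[0.5397 -0.0517; -0.0517 0.4205]  S=[1.1419 -0.1867; -0.1867 0.5784]  K=[0.4744 -0.0388; 0.0095 0.7399]  nu=[-2.3050, -0.8160]  x^+=[-0.1922, -1.5439]  P^+=[0.2749 0.0253; 0.0253 0.1064]
step 5: x^-=[0.1608, -1.3125]  P^-=[0.5395 -0.0516; -0.0516 0.4205]  S=[1.1417 -0.1867; -0.1867 0.5784]  K=[0.4743 -0.0388; 0.0095 0.7399]  nu=[3.3230, -1.6498]  x^+=[1.8009, -2.5017]  P^+=[0.2749 0.0253; 0.0253 0.1064]

K[0,0] = 0.4743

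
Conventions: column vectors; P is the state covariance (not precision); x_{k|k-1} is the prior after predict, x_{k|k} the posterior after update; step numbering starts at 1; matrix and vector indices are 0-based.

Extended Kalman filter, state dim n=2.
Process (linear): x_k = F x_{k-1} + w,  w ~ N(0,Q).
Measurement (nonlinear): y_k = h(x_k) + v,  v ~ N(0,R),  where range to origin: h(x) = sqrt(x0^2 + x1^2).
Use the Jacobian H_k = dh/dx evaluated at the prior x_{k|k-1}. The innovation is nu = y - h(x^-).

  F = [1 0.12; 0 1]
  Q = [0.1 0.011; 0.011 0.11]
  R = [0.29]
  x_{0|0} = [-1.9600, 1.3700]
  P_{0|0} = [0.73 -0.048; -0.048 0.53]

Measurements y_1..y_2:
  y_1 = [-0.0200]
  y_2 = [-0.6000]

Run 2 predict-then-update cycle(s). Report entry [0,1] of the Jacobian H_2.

step 1: x^-=[-1.7956, 1.3700]  P^-=[0.8261 0.0266; 0.0266 0.6400]  H_jac=[-0.7950 0.6066]  S=[1.0220]  K=[-0.6269; 0.3592]  nu=[-2.2786]  x^+=[-0.3673, 0.5516]  P^+=[0.4245 0.2567; 0.2567 0.5082]
step 2: x^-=[-0.3011, 0.5516]  P^-=[0.5934 0.3287; 0.3287 0.6182]  H_jac=[-0.4791 0.8778]  S=[0.6261]  K=[0.0067; 0.6152]  nu=[-1.2284]  x^+=[-0.3093, -0.2041]  P^+=[0.5934 0.3261; 0.3261 0.3812]

H_jac[0,1] = 0.8778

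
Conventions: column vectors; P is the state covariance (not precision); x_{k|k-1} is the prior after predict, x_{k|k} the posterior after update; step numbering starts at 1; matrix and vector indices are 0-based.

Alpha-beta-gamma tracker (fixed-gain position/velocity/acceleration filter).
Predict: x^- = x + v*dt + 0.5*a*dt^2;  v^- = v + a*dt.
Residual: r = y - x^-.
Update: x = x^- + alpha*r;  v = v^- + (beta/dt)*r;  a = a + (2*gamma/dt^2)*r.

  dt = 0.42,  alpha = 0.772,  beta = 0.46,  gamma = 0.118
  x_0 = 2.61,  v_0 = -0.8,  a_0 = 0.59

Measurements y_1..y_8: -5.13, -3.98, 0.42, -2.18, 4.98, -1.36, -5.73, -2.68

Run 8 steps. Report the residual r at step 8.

resid = 4.3250

step 1: x_pred=2.3260  r=-7.4560  x^+=-3.4300  v^+=-8.7183  a^+=-9.3852
step 2: x_pred=-7.9195  r=3.9395  x^+=-4.8782  v^+=-8.3454  a^+=-4.1147
step 3: x_pred=-8.7462  r=9.1662  x^+=-1.6699  v^+=-0.0344  a^+=8.1485
step 4: x_pred=-0.9657  r=-1.2143  x^+=-1.9031  v^+=2.0580  a^+=6.5239
step 5: x_pred=-0.4634  r=5.4434  x^+=3.7389  v^+=10.7598  a^+=13.8064
step 6: x_pred=9.4757  r=-10.8357  x^+=1.1105  v^+=4.6907  a^+=-0.6904
step 7: x_pred=3.0198  r=-8.7498  x^+=-3.7351  v^+=-5.1823  a^+=-12.3964
step 8: x_pred=-7.0050  r=4.3250  x^+=-3.6661  v^+=-5.6519  a^+=-6.6102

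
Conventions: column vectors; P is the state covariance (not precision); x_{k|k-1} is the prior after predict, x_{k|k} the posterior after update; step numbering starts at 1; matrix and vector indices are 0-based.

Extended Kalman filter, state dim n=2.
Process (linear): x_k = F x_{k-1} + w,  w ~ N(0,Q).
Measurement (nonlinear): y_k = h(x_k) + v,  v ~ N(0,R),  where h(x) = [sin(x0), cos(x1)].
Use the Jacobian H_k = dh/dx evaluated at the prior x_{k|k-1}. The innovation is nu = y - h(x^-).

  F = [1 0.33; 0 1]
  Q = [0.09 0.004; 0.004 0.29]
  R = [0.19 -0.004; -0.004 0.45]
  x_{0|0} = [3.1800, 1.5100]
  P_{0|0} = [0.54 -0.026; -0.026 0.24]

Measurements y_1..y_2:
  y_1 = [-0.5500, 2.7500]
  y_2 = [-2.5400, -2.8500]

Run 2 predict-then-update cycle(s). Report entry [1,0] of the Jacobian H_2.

H_jac[1,0] = 0.0000

step 1: x^-=[3.6783, 1.5100]  P^-=[0.6390 0.0572; 0.0572 0.5300]  H_jac=[-0.8594 0.0000; 0.0000 -0.9982]  S=[0.6619 0.0451; 0.0451 0.9780]  K=[-0.8282 -0.0202; -0.0376 -0.5392]  nu=[-0.0387, 2.6892]  x^+=[3.6560, 0.0615]  P^+=[0.1830 0.0058; 0.0058 0.2429]
step 2: x^-=[3.6763, 0.0615]  P^-=[0.3033 0.0900; 0.0900 0.5329]  H_jac=[-0.8604 0.0000; 0.0000 -0.0615]  S=[0.4145 0.0008; 0.0008 0.4520]  K=[-0.6295 -0.0112; -0.1866 -0.0722]  nu=[-2.0304, -3.8481]  x^+=[4.9975, 0.7180]  P^+=[0.1390 0.0409; 0.0409 0.5161]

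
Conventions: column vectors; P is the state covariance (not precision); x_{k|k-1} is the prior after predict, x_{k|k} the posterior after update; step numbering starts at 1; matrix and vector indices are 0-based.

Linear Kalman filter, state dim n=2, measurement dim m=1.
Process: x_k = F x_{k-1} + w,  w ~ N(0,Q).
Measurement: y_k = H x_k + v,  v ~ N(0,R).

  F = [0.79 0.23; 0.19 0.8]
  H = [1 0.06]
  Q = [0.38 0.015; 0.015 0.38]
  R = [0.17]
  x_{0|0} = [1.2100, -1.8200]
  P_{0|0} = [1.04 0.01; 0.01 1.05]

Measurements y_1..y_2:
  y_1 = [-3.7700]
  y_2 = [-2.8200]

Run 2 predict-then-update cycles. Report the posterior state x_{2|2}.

step 1: x^-=[0.5373, -1.2261]  P^-=[1.0882 0.3711; 0.3711 1.0926]  S=[1.3067]  K=[0.8499; 0.3341]  nu=[-4.2337]  x^+=[-3.0608, -2.6407]  P^+=[0.1445 0.0000; 0.0000 0.9467]
step 2: x^-=[-3.0254, -2.6941]  P^-=[0.5202 0.2109; 0.2109 0.9911]  S=[0.7191]  K=[0.7410; 0.3759]  nu=[0.3670]  x^+=[-2.7534, -2.5562]  P^+=[0.1253 0.0105; 0.0105 0.8895]

x_post = [-2.7534, -2.5562]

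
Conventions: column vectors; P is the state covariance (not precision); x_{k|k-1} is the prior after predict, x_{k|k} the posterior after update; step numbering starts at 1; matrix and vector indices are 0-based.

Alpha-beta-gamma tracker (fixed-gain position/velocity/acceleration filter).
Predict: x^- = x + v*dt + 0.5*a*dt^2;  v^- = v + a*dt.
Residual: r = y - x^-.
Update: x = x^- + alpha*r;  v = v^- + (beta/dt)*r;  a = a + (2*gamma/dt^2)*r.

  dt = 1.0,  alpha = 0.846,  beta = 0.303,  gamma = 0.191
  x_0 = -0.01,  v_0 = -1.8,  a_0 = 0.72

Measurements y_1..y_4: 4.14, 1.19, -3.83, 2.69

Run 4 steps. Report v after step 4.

v_post = 0.5415

step 1: x_pred=-1.4500  r=5.5900  x^+=3.2791  v^+=0.6138  a^+=2.8554
step 2: x_pred=5.3206  r=-4.1306  x^+=1.8261  v^+=2.2176  a^+=1.2775
step 3: x_pred=4.6824  r=-8.5124  x^+=-2.5191  v^+=0.9158  a^+=-1.9743
step 4: x_pred=-2.5904  r=5.2804  x^+=1.8768  v^+=0.5415  a^+=0.0429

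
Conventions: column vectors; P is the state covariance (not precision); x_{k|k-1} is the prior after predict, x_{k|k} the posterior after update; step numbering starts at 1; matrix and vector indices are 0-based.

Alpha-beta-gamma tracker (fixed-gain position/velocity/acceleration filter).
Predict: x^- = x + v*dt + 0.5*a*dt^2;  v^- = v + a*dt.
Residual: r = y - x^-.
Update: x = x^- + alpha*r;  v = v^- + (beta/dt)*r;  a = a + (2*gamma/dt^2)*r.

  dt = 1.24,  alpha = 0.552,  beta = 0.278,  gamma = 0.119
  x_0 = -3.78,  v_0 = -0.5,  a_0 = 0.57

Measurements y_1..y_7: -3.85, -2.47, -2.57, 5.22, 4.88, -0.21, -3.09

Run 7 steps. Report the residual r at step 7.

step 1: x_pred=-3.9618  r=0.1118  x^+=-3.9001  v^+=0.2319  a^+=0.5873
step 2: x_pred=-3.1611  r=0.6911  x^+=-2.7796  v^+=1.1150  a^+=0.6943
step 3: x_pred=-0.8632  r=-1.7068  x^+=-1.8053  v^+=1.5933  a^+=0.4301
step 4: x_pred=0.5010  r=4.7190  x^+=3.1059  v^+=3.1846  a^+=1.1605
step 5: x_pred=7.9469  r=-3.0669  x^+=6.2540  v^+=3.9360  a^+=0.6858
step 6: x_pred=11.6619  r=-11.8719  x^+=5.1086  v^+=2.1248  a^+=-1.1518
step 7: x_pred=6.8578  r=-9.9478  x^+=1.3666  v^+=-1.5337  a^+=-2.6916

resid = -9.9478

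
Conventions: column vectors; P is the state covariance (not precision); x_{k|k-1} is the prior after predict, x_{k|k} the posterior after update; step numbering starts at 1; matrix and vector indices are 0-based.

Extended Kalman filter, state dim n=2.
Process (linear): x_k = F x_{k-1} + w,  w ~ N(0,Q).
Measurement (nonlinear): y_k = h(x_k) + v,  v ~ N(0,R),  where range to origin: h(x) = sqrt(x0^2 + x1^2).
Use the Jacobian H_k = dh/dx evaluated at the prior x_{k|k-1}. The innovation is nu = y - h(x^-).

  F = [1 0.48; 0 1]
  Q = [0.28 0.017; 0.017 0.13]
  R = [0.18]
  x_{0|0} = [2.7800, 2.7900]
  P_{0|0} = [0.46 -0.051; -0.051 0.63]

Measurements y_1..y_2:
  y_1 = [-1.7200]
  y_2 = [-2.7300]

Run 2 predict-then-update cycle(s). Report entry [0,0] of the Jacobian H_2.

H_jac[0,0] = -0.7347

step 1: x^-=[4.1192, 2.7900]  P^-=[0.8362 0.2684; 0.2684 0.7600]  H_jac=[0.8280 0.5608]  S=[1.2415]  K=[0.6789; 0.5223]  nu=[-6.6951]  x^+=[-0.4262, -0.7069]  P^+=[0.2640 -0.1718; -0.1718 0.4213]
step 2: x^-=[-0.7655, -0.7069]  P^-=[0.4761 0.0474; 0.0474 0.5513]  H_jac=[-0.7347 -0.6784]  S=[0.7380]  K=[-0.5175; -0.5540]  nu=[-3.7720]  x^+=[1.1867, 1.3829]  P^+=[0.2784 -0.1642; -0.1642 0.3248]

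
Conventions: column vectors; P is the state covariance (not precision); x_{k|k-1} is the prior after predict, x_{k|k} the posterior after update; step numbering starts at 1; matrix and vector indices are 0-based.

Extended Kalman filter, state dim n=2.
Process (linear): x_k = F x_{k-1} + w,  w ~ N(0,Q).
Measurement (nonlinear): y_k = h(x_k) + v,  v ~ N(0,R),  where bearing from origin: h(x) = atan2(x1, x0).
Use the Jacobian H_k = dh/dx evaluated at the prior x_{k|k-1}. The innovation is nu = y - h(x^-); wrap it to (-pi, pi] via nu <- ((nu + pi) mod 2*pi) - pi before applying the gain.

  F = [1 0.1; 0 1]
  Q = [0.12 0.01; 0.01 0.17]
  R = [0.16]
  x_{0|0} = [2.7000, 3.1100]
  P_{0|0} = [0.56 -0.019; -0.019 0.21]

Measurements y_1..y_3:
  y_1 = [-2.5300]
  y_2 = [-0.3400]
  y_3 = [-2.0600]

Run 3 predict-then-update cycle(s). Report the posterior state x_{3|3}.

x_post = [4.7702, 2.8188]

step 1: x^-=[3.0110, 3.1100]  P^-=[0.6783 0.0120; 0.0120 0.3800]  H_jac=[-0.1660 0.1607]  S=[0.1879]  K=[-0.5890; 0.3144]  nu=[2.9516]  x^+=[1.2725, 4.0381]  P^+=[0.6131 0.0468; 0.0468 0.3614]
step 2: x^-=[1.6763, 4.0381]  P^-=[0.7461 0.0929; 0.0929 0.5314]  H_jac=[-0.2112 0.0877]  S=[0.1939]  K=[-0.7706; 0.1391]  nu=[-1.5173]  x^+=[2.8456, 3.8271]  P^+=[0.6309 0.1137; 0.1137 0.5277]
step 3: x^-=[3.2283, 3.8271]  P^-=[0.7789 0.1765; 0.1765 0.6977]  H_jac=[-0.1527 0.1288]  S=[0.1828]  K=[-0.5262; 0.3441]  nu=[-2.9301]  x^+=[4.7702, 2.8188]  P^+=[0.7283 0.2096; 0.2096 0.6760]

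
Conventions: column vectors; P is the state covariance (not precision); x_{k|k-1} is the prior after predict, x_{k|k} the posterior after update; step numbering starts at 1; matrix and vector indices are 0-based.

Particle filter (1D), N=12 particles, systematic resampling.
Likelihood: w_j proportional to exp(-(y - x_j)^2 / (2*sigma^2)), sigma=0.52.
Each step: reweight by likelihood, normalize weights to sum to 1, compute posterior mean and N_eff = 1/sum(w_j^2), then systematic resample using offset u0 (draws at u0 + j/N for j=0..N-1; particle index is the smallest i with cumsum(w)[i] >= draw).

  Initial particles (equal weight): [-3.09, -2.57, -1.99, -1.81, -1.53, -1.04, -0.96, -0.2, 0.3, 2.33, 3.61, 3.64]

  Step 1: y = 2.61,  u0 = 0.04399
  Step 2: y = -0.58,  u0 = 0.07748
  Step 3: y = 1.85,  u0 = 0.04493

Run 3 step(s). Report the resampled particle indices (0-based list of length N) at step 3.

resampled_idx = [0, 1, 2, 3, 4, 5, 6, 7, 8, 9, 10, 11]

step 1: w=[0.0000, 0.0000, 0.0000, 0.0000, 0.0000, 0.0000, 0.0000, 0.0000, 0.0000, 0.7437, 0.1353, 0.1209]  mean=2.6615  Neff=1.7062  idx=[9, 9, 9, 9, 9, 9, 9, 9, 9, 10, 10, 11]
step 2: w=[0.1111, 0.1111, 0.1111, 0.1111, 0.1111, 0.1111, 0.1111, 0.1111, 0.1111, 0.0000, 0.0000, 0.0000]  mean=2.3300  Neff=9.0000  idx=[0, 1, 2, 2, 3, 4, 5, 5, 6, 7, 8, 8]
step 3: w=[0.0833, 0.0833, 0.0833, 0.0833, 0.0833, 0.0833, 0.0833, 0.0833, 0.0833, 0.0833, 0.0833, 0.0833]  mean=2.3300  Neff=12.0000  idx=[0, 1, 2, 3, 4, 5, 6, 7, 8, 9, 10, 11]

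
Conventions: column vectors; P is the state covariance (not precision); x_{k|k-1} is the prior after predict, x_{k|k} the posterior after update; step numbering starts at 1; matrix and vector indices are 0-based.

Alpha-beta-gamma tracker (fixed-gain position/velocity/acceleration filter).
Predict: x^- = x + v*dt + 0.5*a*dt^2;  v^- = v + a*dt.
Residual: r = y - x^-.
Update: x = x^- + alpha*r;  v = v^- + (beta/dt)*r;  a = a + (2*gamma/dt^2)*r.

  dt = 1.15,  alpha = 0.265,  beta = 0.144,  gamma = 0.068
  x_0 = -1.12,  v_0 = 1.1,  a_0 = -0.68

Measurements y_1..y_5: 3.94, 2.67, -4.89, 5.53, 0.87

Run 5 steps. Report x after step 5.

step 1: x_pred=-0.3047  r=4.2447  x^+=0.8202  v^+=0.8495  a^+=-0.2435
step 2: x_pred=1.6361  r=1.0339  x^+=1.9101  v^+=0.6989  a^+=-0.1372
step 3: x_pred=2.6232  r=-7.5132  x^+=0.6322  v^+=-0.3996  a^+=-0.9098
step 4: x_pred=-0.4290  r=5.9590  x^+=1.1502  v^+=-0.6997  a^+=-0.2970
step 5: x_pred=0.1491  r=0.7209  x^+=0.3402  v^+=-0.9510  a^+=-0.2229

x_post = 0.3402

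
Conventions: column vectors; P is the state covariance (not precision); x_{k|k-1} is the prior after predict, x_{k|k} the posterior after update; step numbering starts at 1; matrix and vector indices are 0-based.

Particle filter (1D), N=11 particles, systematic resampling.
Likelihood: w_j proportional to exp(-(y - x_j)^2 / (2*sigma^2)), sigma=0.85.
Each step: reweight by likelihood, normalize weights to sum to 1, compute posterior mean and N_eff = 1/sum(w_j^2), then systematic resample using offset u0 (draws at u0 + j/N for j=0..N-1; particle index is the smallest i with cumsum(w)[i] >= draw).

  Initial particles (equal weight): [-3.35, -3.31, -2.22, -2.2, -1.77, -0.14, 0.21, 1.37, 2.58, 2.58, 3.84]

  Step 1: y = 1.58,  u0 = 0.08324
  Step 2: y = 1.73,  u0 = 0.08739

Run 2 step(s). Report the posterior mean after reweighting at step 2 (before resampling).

step 1: w=[0.0000, 0.0000, 0.0000, 0.0000, 0.0002, 0.0537, 0.1136, 0.4037, 0.2083, 0.2083, 0.0121]  mean=1.6906  Neff=3.7636  idx=[6, 7, 7, 7, 7, 7, 8, 8, 9, 9, 10]
step 2: w=[0.0279, 0.1262, 0.1262, 0.1262, 0.1262, 0.1262, 0.0837, 0.0837, 0.0837, 0.0837, 0.0063]  mean=1.7585  Neff=9.2200  idx=[1, 2, 2, 3, 4, 5, 5, 6, 7, 8, 10]

post_mean = 1.7585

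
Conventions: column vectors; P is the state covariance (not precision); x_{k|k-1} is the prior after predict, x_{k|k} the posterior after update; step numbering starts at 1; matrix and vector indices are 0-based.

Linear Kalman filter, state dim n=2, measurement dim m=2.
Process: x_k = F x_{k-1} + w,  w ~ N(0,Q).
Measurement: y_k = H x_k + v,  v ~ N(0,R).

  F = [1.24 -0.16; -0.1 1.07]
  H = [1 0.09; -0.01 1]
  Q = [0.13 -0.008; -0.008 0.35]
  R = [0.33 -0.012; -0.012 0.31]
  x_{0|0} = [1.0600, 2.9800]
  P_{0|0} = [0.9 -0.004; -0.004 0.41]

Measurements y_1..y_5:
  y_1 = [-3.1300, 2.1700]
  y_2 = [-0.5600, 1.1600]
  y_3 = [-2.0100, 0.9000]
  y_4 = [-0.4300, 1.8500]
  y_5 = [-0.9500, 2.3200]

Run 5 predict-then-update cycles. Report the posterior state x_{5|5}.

step 1: x^-=[0.8376, 3.0826]  P^-=[1.5259 -0.1952; -0.1952 0.8293]  S=[1.8275 -0.1476; -0.1476 1.1433]  K=[0.8190 -0.0783; -0.0073 0.7261]  nu=[-4.2450, -0.9042]  x^+=[-2.5684, 2.4571]  P^+=[0.2740 -0.0314; -0.0314 0.2249]
step 2: x^-=[-3.5780, 2.8859]  P^-=[0.5696 -0.1226; -0.1226 0.6169]  S=[0.8825 -0.0847; -0.0847 0.9294]  K=[0.6251 -0.0811; -0.0123 0.6640]  nu=[2.7583, -1.7617]  x^+=[-1.7109, 1.6823]  P^+=[0.2100 -0.0305; -0.0305 0.2057]
step 3: x^-=[-2.3907, 1.9711]  P^-=[0.4703 -0.1103; -0.1103 0.5941]  S=[0.7853 -0.0734; -0.0734 0.9064]  K=[0.5788 -0.0800; -0.0110 0.6558]  nu=[0.2033, -1.0950]  x^+=[-2.1854, 1.2508]  P^+=[0.1946 -0.0298; -0.0298 0.2031]
step 4: x^-=[-2.9101, 1.5569]  P^-=[0.4463 -0.1069; -0.1069 0.5909]  S=[0.7618 -0.0701; -0.0701 0.9031]  K=[0.5659 -0.0794; -0.0103 0.6547]  nu=[2.3400, 0.2640]  x^+=[-1.6069, 1.7056]  P^+=[0.1903 -0.0295; -0.0295 0.2028]
step 5: x^-=[-2.2655, 1.9857]  P^-=[0.4396 -0.1059; -0.1059 0.5904]  S=[0.7553 -0.0691; -0.0691 0.9025]  K=[0.5621 -0.0792; -0.0100 0.6545]  nu=[1.1367, 0.3116]  x^+=[-1.6511, 2.1783]  P^+=[0.1891 -0.0294; -0.0294 0.2027]

x_post = [-1.6511, 2.1783]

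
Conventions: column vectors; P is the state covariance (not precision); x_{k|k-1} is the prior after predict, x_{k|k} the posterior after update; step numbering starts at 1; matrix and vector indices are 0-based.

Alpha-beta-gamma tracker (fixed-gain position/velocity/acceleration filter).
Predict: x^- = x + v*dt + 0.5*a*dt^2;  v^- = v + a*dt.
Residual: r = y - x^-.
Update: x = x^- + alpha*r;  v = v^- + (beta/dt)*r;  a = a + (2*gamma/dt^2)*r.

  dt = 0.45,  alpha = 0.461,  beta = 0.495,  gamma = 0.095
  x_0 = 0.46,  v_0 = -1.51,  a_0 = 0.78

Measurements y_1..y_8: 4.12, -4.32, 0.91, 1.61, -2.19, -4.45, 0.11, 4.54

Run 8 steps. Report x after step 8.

x_post = 0.5007

step 1: x_pred=-0.1405  r=4.2605  x^+=1.8236  v^+=3.5276  a^+=4.7775
step 2: x_pred=3.8947  r=-8.2147  x^+=0.1077  v^+=-3.3587  a^+=-2.9301
step 3: x_pred=-1.7004  r=2.6104  x^+=-0.4970  v^+=-1.8059  a^+=-0.4809
step 4: x_pred=-1.3583  r=2.9683  x^+=0.0101  v^+=1.2429  a^+=2.3042
step 5: x_pred=0.8027  r=-2.9927  x^+=-0.5769  v^+=-1.0122  a^+=-0.5037
step 6: x_pred=-1.0834  r=-3.3666  x^+=-2.6354  v^+=-4.9421  a^+=-3.6625
step 7: x_pred=-5.2302  r=5.3402  x^+=-2.7684  v^+=-0.7160  a^+=1.3480
step 8: x_pred=-2.9541  r=7.4941  x^+=0.5007  v^+=8.1341  a^+=8.3795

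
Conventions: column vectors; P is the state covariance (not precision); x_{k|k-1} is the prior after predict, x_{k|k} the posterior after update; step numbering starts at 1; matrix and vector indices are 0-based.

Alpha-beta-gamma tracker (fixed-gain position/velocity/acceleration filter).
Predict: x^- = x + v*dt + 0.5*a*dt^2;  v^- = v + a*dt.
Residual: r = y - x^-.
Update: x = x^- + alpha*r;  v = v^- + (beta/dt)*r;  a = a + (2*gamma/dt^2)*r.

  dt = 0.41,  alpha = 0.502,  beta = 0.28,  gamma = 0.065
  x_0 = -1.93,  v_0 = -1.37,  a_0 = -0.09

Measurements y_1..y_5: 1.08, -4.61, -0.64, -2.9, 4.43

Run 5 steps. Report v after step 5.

v_post = 4.2090

step 1: x_pred=-2.4993  r=3.5793  x^+=-0.7025  v^+=1.0375  a^+=2.6780
step 2: x_pred=-0.0520  r=-4.5580  x^+=-2.3401  v^+=-0.9773  a^+=-0.8469
step 3: x_pred=-2.8120  r=2.1720  x^+=-1.7217  v^+=0.1588  a^+=0.8328
step 4: x_pred=-1.5866  r=-1.3134  x^+=-2.2459  v^+=-0.3967  a^+=-0.1829
step 5: x_pred=-2.4239  r=6.8539  x^+=1.0167  v^+=4.2090  a^+=5.1176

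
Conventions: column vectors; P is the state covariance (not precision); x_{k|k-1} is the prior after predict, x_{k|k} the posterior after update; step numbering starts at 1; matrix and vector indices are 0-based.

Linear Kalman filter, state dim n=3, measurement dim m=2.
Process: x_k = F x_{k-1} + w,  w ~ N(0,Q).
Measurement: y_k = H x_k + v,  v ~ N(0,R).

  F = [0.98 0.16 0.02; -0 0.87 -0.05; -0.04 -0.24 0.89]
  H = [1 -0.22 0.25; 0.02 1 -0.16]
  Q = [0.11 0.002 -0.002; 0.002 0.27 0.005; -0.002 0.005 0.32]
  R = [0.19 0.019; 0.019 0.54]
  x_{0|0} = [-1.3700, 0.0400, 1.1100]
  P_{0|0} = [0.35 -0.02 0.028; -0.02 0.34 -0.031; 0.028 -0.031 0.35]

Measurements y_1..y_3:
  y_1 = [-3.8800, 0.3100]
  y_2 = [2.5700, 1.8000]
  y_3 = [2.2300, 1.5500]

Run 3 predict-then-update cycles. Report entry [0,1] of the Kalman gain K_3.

step 1: x^-=[-1.3140, -0.0207, 1.0331]  P^-=[0.4496 0.0303 0.0024; 0.0303 0.5309 -0.1052; 0.0024 -0.1052 0.6282]  S=[0.7040 -0.1142; -0.1142 1.1220]  K=[0.6463 0.1004; -0.0824 0.4803; 0.2335 -0.1595]  nu=[-2.8288, 0.5223]  x^+=[-3.0898, 0.4632, 0.2892]  P^+=[0.1590 0.0481 -0.0950; 0.0481 0.2582 0.0086; -0.0950 0.0086 0.5528]
step 2: x^-=[-2.9482, 0.3885, 0.2698]  P^-=[0.2810 0.0832 -0.1015; 0.0832 0.4661 -0.0686; -0.1015 -0.0686 0.7770]  S=[0.4623 -0.0300; -0.0300 1.0520]  K=[0.5208 0.1147; -0.0495 0.4536; 0.2216 -0.1790]  nu=[5.5362, 1.5136]  x^+=[0.1086, 0.8009, 1.2259]  P^+=[0.1454 0.0473 -0.1353; 0.0473 0.2471 0.0252; -0.1353 0.0252 0.7182]
step 3: x^-=[0.2591, 0.6355, 0.8945]  P^-=[0.2659 0.0829 -0.1303; 0.0829 0.4566 -0.0607; -0.1303 -0.0607 0.9031]  S=[0.4395 -0.0269; -0.0269 1.0434]  K=[0.4966 0.1173; -0.0472 0.4473; 0.2359 -0.1930]  nu=[1.8871, 1.0524]  x^+=[1.3196, 1.0172, 1.1365]  P^+=[0.1463 0.0442 -0.1600; 0.0442 0.2458 0.0374; -0.1600 0.0374 0.8373]

K[0,1] = 0.1173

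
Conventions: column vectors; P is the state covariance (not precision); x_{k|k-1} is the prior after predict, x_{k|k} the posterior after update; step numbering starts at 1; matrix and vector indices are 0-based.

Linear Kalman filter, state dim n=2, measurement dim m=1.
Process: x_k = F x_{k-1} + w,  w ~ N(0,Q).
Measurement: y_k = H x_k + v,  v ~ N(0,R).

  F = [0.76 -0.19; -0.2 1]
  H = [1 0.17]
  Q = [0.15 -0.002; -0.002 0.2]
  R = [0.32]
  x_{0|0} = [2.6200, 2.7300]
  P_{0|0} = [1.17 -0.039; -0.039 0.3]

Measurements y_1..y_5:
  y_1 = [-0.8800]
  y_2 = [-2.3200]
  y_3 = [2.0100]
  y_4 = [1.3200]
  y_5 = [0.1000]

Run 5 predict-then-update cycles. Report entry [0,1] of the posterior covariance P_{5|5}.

P_post[0,1] = -0.3932

step 1: x^-=[1.4725, 2.2060]  P^-=[0.8479 -0.2680; -0.2680 0.5624]  S=[1.0930]  K=[0.7340; -0.1577]  nu=[-2.7275]  x^+=[-0.5296, 2.6361]  P^+=[0.2589 -0.1414; -0.1414 0.5352]
step 2: x^-=[-0.9034, 2.7420]  P^-=[0.3597 -0.2559; -0.2559 0.8022]  S=[0.6159]  K=[0.5134; -0.1941]  nu=[-1.8828]  x^+=[-1.8701, 3.1075]  P^+=[0.1974 -0.1945; -0.1945 0.7790]
step 3: x^-=[-2.0117, 3.4815]  P^-=[0.3483 -0.3352; -0.3352 1.0647]  S=[0.5851]  K=[0.4979; -0.2636]  nu=[3.4298]  x^+=[-0.3040, 2.5773]  P^+=[0.2033 -0.2584; -0.2584 1.0240]
step 4: x^-=[-0.7207, 2.6381]  P^-=[0.3790 -0.4337; -0.4337 1.3355]  S=[0.5901]  K=[0.5173; -0.3502]  nu=[1.5922]  x^+=[0.1029, 2.0805]  P^+=[0.2211 -0.3268; -0.3268 1.2631]
step 5: x^-=[-0.3171, 2.0599]  P^-=[0.4177 -0.5364; -0.5364 1.6027]  S=[0.6016]  K=[0.5427; -0.4387]  nu=[0.0669]  x^+=[-0.2808, 2.0306]  P^+=[0.2405 -0.3932; -0.3932 1.4869]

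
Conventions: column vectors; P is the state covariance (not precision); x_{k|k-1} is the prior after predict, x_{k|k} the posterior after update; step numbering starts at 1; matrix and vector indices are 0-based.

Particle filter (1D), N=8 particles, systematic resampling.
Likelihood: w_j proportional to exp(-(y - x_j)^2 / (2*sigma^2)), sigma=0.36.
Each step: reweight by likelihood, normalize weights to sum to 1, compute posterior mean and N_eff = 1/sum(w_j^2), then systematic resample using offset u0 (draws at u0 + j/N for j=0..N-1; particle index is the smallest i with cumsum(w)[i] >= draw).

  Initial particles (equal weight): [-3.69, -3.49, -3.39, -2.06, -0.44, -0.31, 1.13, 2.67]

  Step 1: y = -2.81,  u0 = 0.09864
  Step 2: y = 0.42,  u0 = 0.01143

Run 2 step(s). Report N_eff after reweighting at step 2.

N_eff = 2.0000

step 1: w=[0.0832, 0.2773, 0.4509, 0.1885, 0.0000, 0.0000, 0.0000, 0.0000]  mean=-3.1920  Neff=3.0986  idx=[1, 1, 1, 2, 2, 2, 3, 3]
step 2: w=[0.0000, 0.0000, 0.0000, 0.0000, 0.0000, 0.0000, 0.5000, 0.5000]  mean=-2.0600  Neff=2.0000  idx=[6, 6, 6, 6, 7, 7, 7, 7]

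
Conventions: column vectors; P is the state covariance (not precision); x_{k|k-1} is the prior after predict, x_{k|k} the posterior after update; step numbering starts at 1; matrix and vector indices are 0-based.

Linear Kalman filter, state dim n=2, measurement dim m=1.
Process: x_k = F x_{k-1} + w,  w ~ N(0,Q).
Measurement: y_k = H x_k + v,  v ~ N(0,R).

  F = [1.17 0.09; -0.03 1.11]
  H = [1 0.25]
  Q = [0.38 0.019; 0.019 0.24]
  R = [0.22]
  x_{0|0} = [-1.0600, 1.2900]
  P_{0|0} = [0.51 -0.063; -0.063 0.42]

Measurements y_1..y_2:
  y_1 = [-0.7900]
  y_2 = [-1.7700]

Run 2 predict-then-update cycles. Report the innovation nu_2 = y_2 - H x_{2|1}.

step 1: x^-=[-1.1241, 1.4637]  P^-=[1.0683 -0.0386; -0.0386 0.7621]  S=[1.3166]  K=[0.8041; 0.1154]  nu=[-0.0318]  x^+=[-1.1497, 1.4600]  P^+=[0.2171 -0.1608; -0.1608 0.7446]
step 2: x^-=[-1.2137, 1.6551]  P^-=[0.6493 -0.1226; -0.1226 1.1683]  S=[0.8811]  K=[0.7022; 0.1924]  nu=[-0.9700]  x^+=[-1.8949, 1.4685]  P^+=[0.2149 -0.2416; -0.2416 1.1357]

innov = [-0.9700]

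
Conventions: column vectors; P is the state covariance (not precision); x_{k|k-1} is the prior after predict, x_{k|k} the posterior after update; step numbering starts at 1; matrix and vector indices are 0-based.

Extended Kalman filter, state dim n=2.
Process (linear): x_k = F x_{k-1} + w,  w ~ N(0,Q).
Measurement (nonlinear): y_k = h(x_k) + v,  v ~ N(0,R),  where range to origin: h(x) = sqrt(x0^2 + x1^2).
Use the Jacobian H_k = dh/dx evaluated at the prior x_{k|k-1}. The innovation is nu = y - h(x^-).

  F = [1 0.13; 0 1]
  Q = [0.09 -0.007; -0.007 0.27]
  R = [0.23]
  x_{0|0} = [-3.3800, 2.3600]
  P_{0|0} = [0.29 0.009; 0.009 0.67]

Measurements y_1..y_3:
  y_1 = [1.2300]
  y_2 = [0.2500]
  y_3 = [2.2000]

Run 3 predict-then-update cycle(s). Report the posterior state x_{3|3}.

x_post = [-0.6527, 1.8526]

step 1: x^-=[-3.0732, 2.3600]  P^-=[0.3937 0.0891; 0.0891 0.9400]  H_jac=[-0.7931 0.6091]  S=[0.7402]  K=[-0.3485; 0.6779]  nu=[-2.6448]  x^+=[-2.1516, 0.5670]  P^+=[0.3038 0.2640; 0.2640 0.5998]
step 2: x^-=[-2.0779, 0.5670]  P^-=[0.4725 0.3350; 0.3350 0.8698]  H_jac=[-0.9647 0.2632]  S=[0.5599]  K=[-0.6567; -0.1682]  nu=[-1.9038]  x^+=[-0.8277, 0.8872]  P^+=[0.2311 0.2731; 0.2731 0.8539]
step 3: x^-=[-0.7123, 0.8872]  P^-=[0.4065 0.3771; 0.3771 1.1239]  H_jac=[-0.6261 0.7798]  S=[0.7045]  K=[0.0561; 0.9088]  nu=[1.0622]  x^+=[-0.6527, 1.8526]  P^+=[0.4043 0.3412; 0.3412 0.5420]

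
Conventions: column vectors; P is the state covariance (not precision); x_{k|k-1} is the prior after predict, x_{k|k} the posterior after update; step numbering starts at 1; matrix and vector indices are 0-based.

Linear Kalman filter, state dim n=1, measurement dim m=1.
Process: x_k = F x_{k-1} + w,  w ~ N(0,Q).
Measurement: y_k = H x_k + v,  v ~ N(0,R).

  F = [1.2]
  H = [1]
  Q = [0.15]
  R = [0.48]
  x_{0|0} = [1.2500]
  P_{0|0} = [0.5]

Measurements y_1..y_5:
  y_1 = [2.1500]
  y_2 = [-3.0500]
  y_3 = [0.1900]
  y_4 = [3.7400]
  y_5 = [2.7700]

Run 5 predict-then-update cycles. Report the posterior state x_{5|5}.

step 1: x^-=[1.5000]  P^-=[0.8700]  S=[1.3500]  K=[0.6444]  nu=[0.6500]  x^+=[1.9189]  P^+=[0.3093]
step 2: x^-=[2.3027]  P^-=[0.5954]  S=[1.0754]  K=[0.5537]  nu=[-5.3527]  x^+=[-0.6609]  P^+=[0.2658]
step 3: x^-=[-0.7931]  P^-=[0.5327]  S=[1.0127]  K=[0.5260]  nu=[0.9831]  x^+=[-0.2760]  P^+=[0.2525]
step 4: x^-=[-0.3312]  P^-=[0.5136]  S=[0.9936]  K=[0.5169]  nu=[4.0712]  x^+=[1.7732]  P^+=[0.2481]
step 5: x^-=[2.1279]  P^-=[0.5073]  S=[0.9873]  K=[0.5138]  nu=[0.6421]  x^+=[2.4578]  P^+=[0.2466]

x_post = [2.4578]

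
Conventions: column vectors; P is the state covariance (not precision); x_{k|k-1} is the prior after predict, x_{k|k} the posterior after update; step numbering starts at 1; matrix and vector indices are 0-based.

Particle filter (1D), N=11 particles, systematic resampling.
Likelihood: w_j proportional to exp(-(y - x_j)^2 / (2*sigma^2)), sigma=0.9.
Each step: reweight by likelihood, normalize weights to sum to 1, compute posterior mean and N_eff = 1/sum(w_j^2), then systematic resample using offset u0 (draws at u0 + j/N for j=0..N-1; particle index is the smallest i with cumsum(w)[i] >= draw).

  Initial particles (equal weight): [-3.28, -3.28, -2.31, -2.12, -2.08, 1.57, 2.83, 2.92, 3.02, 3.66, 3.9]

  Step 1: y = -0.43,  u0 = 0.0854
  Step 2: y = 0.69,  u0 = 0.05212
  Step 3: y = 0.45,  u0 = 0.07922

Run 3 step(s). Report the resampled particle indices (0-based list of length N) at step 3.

step 1: w=[0.0116, 0.0116, 0.1974, 0.3000, 0.3258, 0.1481, 0.0025, 0.0017, 0.0011, 0.0001, 0.0000]  mean=-1.5979  Neff=3.8855  idx=[2, 2, 3, 3, 3, 4, 4, 4, 4, 5, 5]
step 2: w=[0.0030, 0.0030, 0.0059, 0.0059, 0.0059, 0.0067, 0.0067, 0.0067, 0.0067, 0.4748, 0.4748]  mean=1.3842  Neff=2.2162  idx=[9, 9, 9, 9, 9, 9, 10, 10, 10, 10, 10]
step 3: w=[0.0909, 0.0909, 0.0909, 0.0909, 0.0909, 0.0909, 0.0909, 0.0909, 0.0909, 0.0909, 0.0909]  mean=1.5700  Neff=11.0000  idx=[0, 1, 2, 3, 4, 5, 6, 7, 8, 9, 10]

resampled_idx = [0, 1, 2, 3, 4, 5, 6, 7, 8, 9, 10]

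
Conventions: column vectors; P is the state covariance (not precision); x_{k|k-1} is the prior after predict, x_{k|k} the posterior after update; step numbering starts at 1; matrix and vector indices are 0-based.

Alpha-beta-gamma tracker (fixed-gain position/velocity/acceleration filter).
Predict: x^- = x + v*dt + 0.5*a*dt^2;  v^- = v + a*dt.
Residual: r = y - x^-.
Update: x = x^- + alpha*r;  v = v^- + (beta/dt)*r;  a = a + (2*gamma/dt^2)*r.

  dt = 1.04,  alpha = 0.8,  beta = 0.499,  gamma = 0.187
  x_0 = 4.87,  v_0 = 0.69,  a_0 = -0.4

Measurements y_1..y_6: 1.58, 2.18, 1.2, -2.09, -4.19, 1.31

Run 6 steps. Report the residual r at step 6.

resid = 8.3709

step 1: x_pred=5.3713  r=-3.7913  x^+=2.3383  v^+=-1.5451  a^+=-1.7110
step 2: x_pred=-0.1939  r=2.3739  x^+=1.7052  v^+=-2.1855  a^+=-0.8901
step 3: x_pred=-1.0490  r=2.2490  x^+=0.7502  v^+=-2.0321  a^+=-0.1124
step 4: x_pred=-1.4239  r=-0.6661  x^+=-1.9568  v^+=-2.4686  a^+=-0.3427
step 5: x_pred=-4.7094  r=0.5194  x^+=-4.2939  v^+=-2.5758  a^+=-0.1631
step 6: x_pred=-7.0609  r=8.3709  x^+=-0.3642  v^+=1.2710  a^+=2.7314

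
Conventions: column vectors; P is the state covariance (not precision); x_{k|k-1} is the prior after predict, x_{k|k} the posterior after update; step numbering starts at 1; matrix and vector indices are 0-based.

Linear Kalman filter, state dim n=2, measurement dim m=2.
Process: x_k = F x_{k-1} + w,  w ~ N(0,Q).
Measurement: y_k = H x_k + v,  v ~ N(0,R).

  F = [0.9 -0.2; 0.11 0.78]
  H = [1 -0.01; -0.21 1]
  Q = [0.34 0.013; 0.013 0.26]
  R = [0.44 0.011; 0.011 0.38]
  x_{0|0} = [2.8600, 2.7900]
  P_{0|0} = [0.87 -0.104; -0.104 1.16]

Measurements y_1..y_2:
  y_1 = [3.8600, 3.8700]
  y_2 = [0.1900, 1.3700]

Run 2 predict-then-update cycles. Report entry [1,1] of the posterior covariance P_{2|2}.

P_post[1,1] = 0.2090

step 1: x^-=[2.0160, 2.4908]  P^-=[1.1285 -0.1525; -0.1525 0.9584]  S=[1.5717 -0.3884; -0.3884 1.4523]  K=[0.6989 -0.0813; 0.0700 0.7007]  nu=[1.8689, 1.8026]  x^+=[3.1757, 3.8848]  P^+=[0.3070 0.0413; 0.0413 0.2757]
step 2: x^-=[2.0812, 3.3795]  P^-=[0.5849 0.0285; 0.0285 0.4385]  S=[1.0243 -0.0877; -0.0877 0.8324]  K=[0.5661 -0.0537; 0.0686 0.5269]  nu=[-1.8574, -1.5724]  x^+=[1.1142, 2.4235]  P^+=[0.2489 0.0381; 0.0381 0.2090]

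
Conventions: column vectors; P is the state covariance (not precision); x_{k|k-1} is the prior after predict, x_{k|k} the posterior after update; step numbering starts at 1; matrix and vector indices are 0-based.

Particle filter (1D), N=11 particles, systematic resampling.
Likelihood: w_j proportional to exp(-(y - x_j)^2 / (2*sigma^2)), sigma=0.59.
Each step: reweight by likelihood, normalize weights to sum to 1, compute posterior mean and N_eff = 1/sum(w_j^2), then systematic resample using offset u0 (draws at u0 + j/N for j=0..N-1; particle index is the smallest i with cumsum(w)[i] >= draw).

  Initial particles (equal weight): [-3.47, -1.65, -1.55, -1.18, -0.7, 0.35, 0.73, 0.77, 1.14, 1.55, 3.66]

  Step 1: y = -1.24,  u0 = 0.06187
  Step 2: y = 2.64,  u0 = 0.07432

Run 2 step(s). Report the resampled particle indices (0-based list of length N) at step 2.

step 1: w=[0.0002, 0.2349, 0.2605, 0.2975, 0.1967, 0.0079, 0.0011, 0.0009, 0.0001, 0.0000, 0.0000]  mean=-1.2767  Neff=3.9943  idx=[1, 1, 2, 2, 2, 3, 3, 3, 3, 4, 4]
step 2: w=[0.0000, 0.0000, 0.0001, 0.0001, 0.0001, 0.0035, 0.0035, 0.0035, 0.0035, 0.4928, 0.4928]  mean=-0.7069  Neff=2.0584  idx=[9, 9, 9, 9, 9, 10, 10, 10, 10, 10, 10]

resampled_idx = [9, 9, 9, 9, 9, 10, 10, 10, 10, 10, 10]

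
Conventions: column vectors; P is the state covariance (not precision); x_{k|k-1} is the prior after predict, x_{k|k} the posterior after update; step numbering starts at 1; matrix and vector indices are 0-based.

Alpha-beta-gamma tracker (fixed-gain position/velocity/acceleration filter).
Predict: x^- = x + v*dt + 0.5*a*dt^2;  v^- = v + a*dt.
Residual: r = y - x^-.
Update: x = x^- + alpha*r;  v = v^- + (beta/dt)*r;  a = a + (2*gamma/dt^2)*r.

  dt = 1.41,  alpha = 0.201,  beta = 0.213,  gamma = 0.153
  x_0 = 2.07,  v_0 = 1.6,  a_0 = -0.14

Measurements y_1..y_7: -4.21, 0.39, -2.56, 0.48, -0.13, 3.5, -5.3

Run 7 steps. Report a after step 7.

step 1: x_pred=4.1868  r=-8.3968  x^+=2.4991  v^+=0.1341  a^+=-1.4324
step 2: x_pred=1.2643  r=-0.8743  x^+=1.0886  v^+=-2.0176  a^+=-1.5670
step 3: x_pred=-3.3139  r=0.7539  x^+=-3.1624  v^+=-4.1132  a^+=-1.4509
step 4: x_pred=-10.4043  r=10.8843  x^+=-8.2165  v^+=-4.5148  a^+=0.2243
step 5: x_pred=-14.3594  r=14.2294  x^+=-11.4993  v^+=-2.0489  a^+=2.4144
step 6: x_pred=-11.9882  r=15.4882  x^+=-8.8751  v^+=3.6951  a^+=4.7983
step 7: x_pred=1.1049  r=-6.4049  x^+=-0.1825  v^+=9.4932  a^+=3.8125

a_post = 3.8125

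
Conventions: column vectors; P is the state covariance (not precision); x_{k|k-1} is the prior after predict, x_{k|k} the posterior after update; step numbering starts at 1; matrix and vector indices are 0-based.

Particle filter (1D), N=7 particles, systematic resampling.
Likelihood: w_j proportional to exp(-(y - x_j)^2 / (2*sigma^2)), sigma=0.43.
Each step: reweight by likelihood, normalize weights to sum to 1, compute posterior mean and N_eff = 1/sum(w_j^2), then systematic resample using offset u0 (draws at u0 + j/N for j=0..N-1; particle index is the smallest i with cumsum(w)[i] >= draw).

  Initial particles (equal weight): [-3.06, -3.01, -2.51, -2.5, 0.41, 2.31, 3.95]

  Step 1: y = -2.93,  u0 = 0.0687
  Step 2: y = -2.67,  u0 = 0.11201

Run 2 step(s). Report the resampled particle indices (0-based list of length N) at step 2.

step 1: w=[0.3018, 0.3105, 0.1961, 0.1916, 0.0000, 0.0000, 0.0000]  mean=-2.8293  Neff=3.8072  idx=[0, 0, 1, 1, 2, 2, 3]
step 2: w=[0.1188, 0.1188, 0.1311, 0.1311, 0.1672, 0.1672, 0.1657]  mean=-2.7701  Neff=6.8491  idx=[0, 2, 3, 4, 5, 5, 6]

resampled_idx = [0, 2, 3, 4, 5, 5, 6]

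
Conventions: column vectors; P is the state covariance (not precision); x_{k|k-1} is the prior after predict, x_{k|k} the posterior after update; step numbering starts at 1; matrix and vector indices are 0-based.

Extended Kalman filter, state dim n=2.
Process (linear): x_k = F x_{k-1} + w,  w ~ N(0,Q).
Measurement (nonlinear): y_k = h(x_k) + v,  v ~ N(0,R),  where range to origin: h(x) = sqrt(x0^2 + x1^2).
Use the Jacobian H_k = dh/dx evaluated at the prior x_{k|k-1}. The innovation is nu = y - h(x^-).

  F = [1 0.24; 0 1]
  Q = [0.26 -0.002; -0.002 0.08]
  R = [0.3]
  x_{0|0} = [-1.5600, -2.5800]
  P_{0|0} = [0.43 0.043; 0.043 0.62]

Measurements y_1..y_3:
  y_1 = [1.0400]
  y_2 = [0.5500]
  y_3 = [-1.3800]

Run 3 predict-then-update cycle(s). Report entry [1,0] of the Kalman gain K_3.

step 1: x^-=[-2.1792, -2.5800]  P^-=[0.7464 0.1898; 0.1898 0.7000]  H_jac=[-0.6453 -0.7640]  S=[1.2064]  K=[-0.5194; -0.5448]  nu=[-2.3372]  x^+=[-0.9653, -1.3067]  P^+=[0.4209 -0.1516; -0.1516 0.3419]
step 2: x^-=[-1.2789, -1.3067]  P^-=[0.6279 -0.0715; -0.0715 0.4219]  H_jac=[-0.6995 -0.7147]  S=[0.7512]  K=[-0.5166; -0.3349]  nu=[-1.2785]  x^+=[-0.6185, -0.8786]  P^+=[0.4274 -0.2014; -0.2014 0.3377]
step 3: x^-=[-0.8294, -0.8786]  P^-=[0.6101 -0.1224; -0.1224 0.4177]  H_jac=[-0.6864 -0.7272]  S=[0.6862]  K=[-0.4806; -0.3202]  nu=[-2.5883]  x^+=[0.4147, -0.0498]  P^+=[0.4516 -0.2280; -0.2280 0.3473]

K[1,0] = -0.3202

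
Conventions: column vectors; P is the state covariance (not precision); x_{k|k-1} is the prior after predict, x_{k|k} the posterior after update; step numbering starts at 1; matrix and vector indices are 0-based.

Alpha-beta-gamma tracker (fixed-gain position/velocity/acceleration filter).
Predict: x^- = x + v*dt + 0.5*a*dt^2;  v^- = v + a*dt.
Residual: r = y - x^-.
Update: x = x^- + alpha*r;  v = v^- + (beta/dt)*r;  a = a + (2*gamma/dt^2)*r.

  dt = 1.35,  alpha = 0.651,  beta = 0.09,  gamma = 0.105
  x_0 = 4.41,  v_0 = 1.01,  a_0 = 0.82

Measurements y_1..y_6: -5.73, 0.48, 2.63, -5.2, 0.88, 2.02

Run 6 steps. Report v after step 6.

step 1: x_pred=6.5207  r=-12.2507  x^+=-1.4545  v^+=1.3003  a^+=-0.5916
step 2: x_pred=-0.2382  r=0.7182  x^+=0.2293  v^+=0.5495  a^+=-0.5088
step 3: x_pred=0.5075  r=2.1225  x^+=1.8892  v^+=0.0041  a^+=-0.2643
step 4: x_pred=1.6539  r=-6.8539  x^+=-2.8080  v^+=-0.8096  a^+=-1.0540
step 5: x_pred=-4.8615  r=5.7415  x^+=-1.1238  v^+=-1.8498  a^+=-0.3925
step 6: x_pred=-3.9787  r=5.9987  x^+=-0.0735  v^+=-1.9797  a^+=0.2987

v_post = -1.9797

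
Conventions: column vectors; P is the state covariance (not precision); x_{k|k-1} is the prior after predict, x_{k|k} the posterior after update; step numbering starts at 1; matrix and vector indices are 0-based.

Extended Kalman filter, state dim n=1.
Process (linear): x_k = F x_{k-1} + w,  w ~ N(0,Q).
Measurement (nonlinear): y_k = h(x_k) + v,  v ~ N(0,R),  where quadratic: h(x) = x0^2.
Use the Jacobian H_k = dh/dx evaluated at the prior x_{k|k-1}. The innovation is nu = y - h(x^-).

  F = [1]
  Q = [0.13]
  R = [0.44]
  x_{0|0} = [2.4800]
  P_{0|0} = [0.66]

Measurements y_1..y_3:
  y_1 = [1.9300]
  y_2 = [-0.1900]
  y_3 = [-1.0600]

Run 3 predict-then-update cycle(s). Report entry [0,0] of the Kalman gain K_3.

step 1: x^-=[2.4800]  P^-=[0.7900]  H_jac=[4.9600]  S=[19.8753]  K=[0.1971]  nu=[-4.2204]  x^+=[1.6479]  P^+=[0.0175]
step 2: x^-=[1.6479]  P^-=[0.1475]  H_jac=[3.2959]  S=[2.0422]  K=[0.2380]  nu=[-2.9057]  x^+=[0.9563]  P^+=[0.0318]
step 3: x^-=[0.9563]  P^-=[0.1618]  H_jac=[1.9126]  S=[1.0318]  K=[0.2999]  nu=[-1.9745]  x^+=[0.3642]  P^+=[0.0690]

K[0,0] = 0.2999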